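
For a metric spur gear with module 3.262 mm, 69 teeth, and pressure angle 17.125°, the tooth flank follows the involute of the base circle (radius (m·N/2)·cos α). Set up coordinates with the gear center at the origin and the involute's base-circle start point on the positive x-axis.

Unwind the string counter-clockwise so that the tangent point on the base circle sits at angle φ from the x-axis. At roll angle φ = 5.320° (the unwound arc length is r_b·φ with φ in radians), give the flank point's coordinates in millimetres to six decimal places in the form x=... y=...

x=108.012156 y=0.028673

pitch radius r_p = m·N/2 = 3.262·69/2 = 112.539000
base radius r_b = r_p·cos α = 112.539000·cos 17.125° = 107.549541
roll angle φ = 5.320° = 0.09285152 rad
x = r_b·(cos φ + φ·sin φ) = 107.549541·(0.99569239 + 0.09285152·0.09271816) = 108.012156
y = r_b·(sin φ − φ·cos φ) = 107.549541·(0.09271816 − 0.09285152·0.99569239) = 0.028673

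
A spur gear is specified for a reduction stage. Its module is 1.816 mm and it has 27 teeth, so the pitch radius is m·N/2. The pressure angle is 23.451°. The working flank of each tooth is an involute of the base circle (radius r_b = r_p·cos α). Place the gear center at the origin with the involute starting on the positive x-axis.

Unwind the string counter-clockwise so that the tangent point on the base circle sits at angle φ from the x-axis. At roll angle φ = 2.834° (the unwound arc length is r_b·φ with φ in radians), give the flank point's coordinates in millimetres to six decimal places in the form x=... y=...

x=22.518493 y=0.000907

pitch radius r_p = m·N/2 = 1.816·27/2 = 24.516000
base radius r_b = r_p·cos α = 24.516000·cos 23.451° = 22.490997
roll angle φ = 2.834° = 0.04946263 rad
x = r_b·(cos φ + φ·sin φ) = 22.490997·(0.99877697 + 0.04946263·0.04944246) = 22.518493
y = r_b·(sin φ − φ·cos φ) = 22.490997·(0.04944246 − 0.04946263·0.99877697) = 0.000907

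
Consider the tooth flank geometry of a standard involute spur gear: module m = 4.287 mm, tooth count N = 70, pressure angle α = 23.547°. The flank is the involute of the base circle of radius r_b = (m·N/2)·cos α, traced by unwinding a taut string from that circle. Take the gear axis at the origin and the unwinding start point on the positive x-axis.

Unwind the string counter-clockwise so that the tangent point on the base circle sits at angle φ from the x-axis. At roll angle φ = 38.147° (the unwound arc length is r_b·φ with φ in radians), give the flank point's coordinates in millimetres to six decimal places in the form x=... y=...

pitch radius r_p = m·N/2 = 4.287·70/2 = 150.045000
base radius r_b = r_p·cos α = 150.045000·cos 23.547° = 137.551153
roll angle φ = 38.147° = 0.66579075 rad
x = r_b·(cos φ + φ·sin φ) = 137.551153·(0.78642860 + 0.66579075·0.61768119) = 164.741581
y = r_b·(sin φ − φ·cos φ) = 137.551153·(0.61768119 − 0.66579075·0.78642860) = 12.941405

x=164.741581 y=12.941405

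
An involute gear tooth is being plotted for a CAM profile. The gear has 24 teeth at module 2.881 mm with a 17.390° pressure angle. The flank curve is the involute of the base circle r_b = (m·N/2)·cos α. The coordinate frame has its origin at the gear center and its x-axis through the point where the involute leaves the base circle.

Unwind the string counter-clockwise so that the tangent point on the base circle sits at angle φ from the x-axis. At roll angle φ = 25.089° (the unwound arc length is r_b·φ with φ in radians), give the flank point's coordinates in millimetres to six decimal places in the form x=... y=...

x=36.004774 y=0.905767

pitch radius r_p = m·N/2 = 2.881·24/2 = 34.572000
base radius r_b = r_p·cos α = 34.572000·cos 17.390° = 32.991801
roll angle φ = 25.089° = 0.43788566 rad
x = r_b·(cos φ + φ·sin φ) = 32.991801·(0.90565022 + 0.43788566·0.42402556) = 36.004774
y = r_b·(sin φ − φ·cos φ) = 32.991801·(0.42402556 − 0.43788566·0.90565022) = 0.905767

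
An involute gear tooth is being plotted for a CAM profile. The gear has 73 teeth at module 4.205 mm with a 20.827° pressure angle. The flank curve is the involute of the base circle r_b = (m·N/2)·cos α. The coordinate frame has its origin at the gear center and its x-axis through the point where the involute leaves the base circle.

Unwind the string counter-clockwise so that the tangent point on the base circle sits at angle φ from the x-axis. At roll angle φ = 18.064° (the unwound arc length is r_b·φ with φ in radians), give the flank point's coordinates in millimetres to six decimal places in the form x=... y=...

pitch radius r_p = m·N/2 = 4.205·73/2 = 153.482500
base radius r_b = r_p·cos α = 153.482500·cos 20.827° = 143.453682
roll angle φ = 18.064° = 0.31527628 rad
x = r_b·(cos φ + φ·sin φ) = 143.453682·(0.95071075 + 0.31527628·0.31007914) = 150.407075
y = r_b·(sin φ − φ·cos φ) = 143.453682·(0.31007914 − 0.31527628·0.95071075) = 1.483684

x=150.407075 y=1.483684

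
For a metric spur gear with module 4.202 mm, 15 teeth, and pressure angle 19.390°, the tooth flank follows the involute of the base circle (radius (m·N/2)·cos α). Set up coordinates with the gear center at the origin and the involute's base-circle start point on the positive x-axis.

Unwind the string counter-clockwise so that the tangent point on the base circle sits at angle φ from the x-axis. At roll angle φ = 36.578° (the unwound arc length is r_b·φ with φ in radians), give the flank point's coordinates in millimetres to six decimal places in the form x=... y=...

x=35.181989 y=2.474710

pitch radius r_p = m·N/2 = 4.202·15/2 = 31.515000
base radius r_b = r_p·cos α = 31.515000·cos 19.390° = 29.727489
roll angle φ = 36.578° = 0.63840653 rad
x = r_b·(cos φ + φ·sin φ) = 29.727489·(0.80304635 + 0.63840653·0.59591657) = 35.181989
y = r_b·(sin φ − φ·cos φ) = 29.727489·(0.59591657 − 0.63840653·0.80304635) = 2.474710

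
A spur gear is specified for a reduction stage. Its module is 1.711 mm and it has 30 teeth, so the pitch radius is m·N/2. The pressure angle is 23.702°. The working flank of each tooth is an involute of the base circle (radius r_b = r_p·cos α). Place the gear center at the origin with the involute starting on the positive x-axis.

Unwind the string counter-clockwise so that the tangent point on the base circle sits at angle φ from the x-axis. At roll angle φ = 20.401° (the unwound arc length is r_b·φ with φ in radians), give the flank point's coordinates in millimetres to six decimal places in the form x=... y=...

pitch radius r_p = m·N/2 = 1.711·30/2 = 25.665000
base radius r_b = r_p·cos α = 25.665000·cos 23.702° = 23.500120
roll angle φ = 20.401° = 0.35606462 rad
x = r_b·(cos φ + φ·sin φ) = 23.500120·(0.93727591 + 0.35606462·0.34858841) = 24.942931
y = r_b·(sin φ − φ·cos φ) = 23.500120·(0.34858841 − 0.35606462·0.93727591) = 0.349156

x=24.942931 y=0.349156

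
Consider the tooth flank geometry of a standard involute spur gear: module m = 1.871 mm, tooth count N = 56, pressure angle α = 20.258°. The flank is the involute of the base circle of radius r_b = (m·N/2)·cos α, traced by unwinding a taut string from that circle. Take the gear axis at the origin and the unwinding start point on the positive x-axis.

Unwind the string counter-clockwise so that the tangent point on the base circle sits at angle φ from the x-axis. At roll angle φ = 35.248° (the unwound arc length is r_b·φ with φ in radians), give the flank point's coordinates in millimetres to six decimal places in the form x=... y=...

x=57.586061 y=3.671883

pitch radius r_p = m·N/2 = 1.871·56/2 = 52.388000
base radius r_b = r_p·cos α = 52.388000·cos 20.258° = 49.147435
roll angle φ = 35.248° = 0.61519365 rad
x = r_b·(cos φ + φ·sin φ) = 49.147435·(0.81666170 + 0.61519365·0.57711668) = 57.586061
y = r_b·(sin φ − φ·cos φ) = 49.147435·(0.57711668 − 0.61519365·0.81666170) = 3.671883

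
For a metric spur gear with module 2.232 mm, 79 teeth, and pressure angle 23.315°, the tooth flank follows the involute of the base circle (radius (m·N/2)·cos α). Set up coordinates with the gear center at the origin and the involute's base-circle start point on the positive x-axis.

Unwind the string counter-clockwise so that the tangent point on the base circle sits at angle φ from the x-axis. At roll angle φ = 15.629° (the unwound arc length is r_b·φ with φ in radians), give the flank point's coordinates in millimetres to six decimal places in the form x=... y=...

x=83.921169 y=0.543708

pitch radius r_p = m·N/2 = 2.232·79/2 = 88.164000
base radius r_b = r_p·cos α = 88.164000·cos 23.315° = 80.964774
roll angle φ = 15.629° = 0.27277751 rad
x = r_b·(cos φ + φ·sin φ) = 80.964774·(0.96302633 + 0.27277751·0.26940729) = 83.921169
y = r_b·(sin φ − φ·cos φ) = 80.964774·(0.26940729 − 0.27277751·0.96302633) = 0.543708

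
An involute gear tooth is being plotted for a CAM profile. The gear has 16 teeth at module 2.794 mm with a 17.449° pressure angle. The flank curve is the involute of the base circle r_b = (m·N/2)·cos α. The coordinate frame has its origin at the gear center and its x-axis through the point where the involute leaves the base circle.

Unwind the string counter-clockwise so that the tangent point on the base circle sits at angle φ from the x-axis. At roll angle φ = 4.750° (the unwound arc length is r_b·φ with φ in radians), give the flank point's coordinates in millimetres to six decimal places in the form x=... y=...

pitch radius r_p = m·N/2 = 2.794·16/2 = 22.352000
base radius r_b = r_p·cos α = 22.352000·cos 17.449° = 21.323456
roll angle φ = 4.750° = 0.08290314 rad
x = r_b·(cos φ + φ·sin φ) = 21.323456·(0.99656550 + 0.08290314·0.08280821) = 21.396607
y = r_b·(sin φ − φ·cos φ) = 21.323456·(0.08280821 − 0.08290314·0.99656550) = 0.004047

x=21.396607 y=0.004047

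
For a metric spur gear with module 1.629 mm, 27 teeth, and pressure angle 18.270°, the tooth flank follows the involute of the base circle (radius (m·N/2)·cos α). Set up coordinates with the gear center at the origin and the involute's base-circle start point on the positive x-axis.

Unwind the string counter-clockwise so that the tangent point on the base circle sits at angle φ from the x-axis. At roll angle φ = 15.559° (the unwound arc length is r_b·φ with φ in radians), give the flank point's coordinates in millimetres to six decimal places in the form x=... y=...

x=21.638745 y=0.138370

pitch radius r_p = m·N/2 = 1.629·27/2 = 21.991500
base radius r_b = r_p·cos α = 21.991500·cos 18.270° = 20.882903
roll angle φ = 15.559° = 0.27155578 rad
x = r_b·(cos φ + φ·sin φ) = 20.882903·(0.96335476 + 0.27155578·0.26823053) = 21.638745
y = r_b·(sin φ − φ·cos φ) = 20.882903·(0.26823053 − 0.27155578·0.96335476) = 0.138370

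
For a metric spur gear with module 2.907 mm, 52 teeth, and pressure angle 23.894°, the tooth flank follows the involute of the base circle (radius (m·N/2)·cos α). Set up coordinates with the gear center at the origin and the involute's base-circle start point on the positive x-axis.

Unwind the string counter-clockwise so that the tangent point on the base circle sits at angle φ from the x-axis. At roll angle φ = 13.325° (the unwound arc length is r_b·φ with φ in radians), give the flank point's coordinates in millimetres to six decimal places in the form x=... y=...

x=70.947963 y=0.288182

pitch radius r_p = m·N/2 = 2.907·52/2 = 75.582000
base radius r_b = r_p·cos α = 75.582000·cos 23.894° = 69.104349
roll angle φ = 13.325° = 0.23256512 rad
x = r_b·(cos φ + φ·sin φ) = 69.104349·(0.97307840 + 0.23256512·0.23047434) = 70.947963
y = r_b·(sin φ − φ·cos φ) = 69.104349·(0.23047434 − 0.23256512·0.97307840) = 0.288182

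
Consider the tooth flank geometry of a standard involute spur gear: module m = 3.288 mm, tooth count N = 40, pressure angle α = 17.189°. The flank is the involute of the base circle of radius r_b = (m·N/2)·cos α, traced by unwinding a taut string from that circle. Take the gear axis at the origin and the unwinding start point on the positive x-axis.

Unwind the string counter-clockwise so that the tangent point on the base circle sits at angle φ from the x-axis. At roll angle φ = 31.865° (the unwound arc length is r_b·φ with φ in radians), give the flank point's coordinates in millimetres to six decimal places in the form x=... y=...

pitch radius r_p = m·N/2 = 3.288·40/2 = 65.760000
base radius r_b = r_p·cos α = 65.760000·cos 17.189° = 62.822837
roll angle φ = 31.865° = 0.55614917 rad
x = r_b·(cos φ + φ·sin φ) = 62.822837·(0.84929433 + 0.55614917·0.52791963) = 71.799994
y = r_b·(sin φ − φ·cos φ) = 62.822837·(0.52791963 − 0.55614917·0.84929433) = 3.492026

x=71.799994 y=3.492026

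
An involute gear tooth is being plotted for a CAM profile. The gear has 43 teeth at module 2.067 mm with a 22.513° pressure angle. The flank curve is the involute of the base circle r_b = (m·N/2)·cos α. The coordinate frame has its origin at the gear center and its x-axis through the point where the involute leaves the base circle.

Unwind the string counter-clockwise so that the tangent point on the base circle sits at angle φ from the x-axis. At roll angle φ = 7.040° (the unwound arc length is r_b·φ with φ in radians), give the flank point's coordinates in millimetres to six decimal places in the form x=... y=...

x=41.362541 y=0.025347

pitch radius r_p = m·N/2 = 2.067·43/2 = 44.440500
base radius r_b = r_p·cos α = 44.440500·cos 22.513° = 41.053809
roll angle φ = 7.040° = 0.12287118 rad
x = r_b·(cos φ + φ·sin φ) = 41.053809·(0.99246083 + 0.12287118·0.12256224) = 41.362541
y = r_b·(sin φ − φ·cos φ) = 41.053809·(0.12256224 − 0.12287118·0.99246083) = 0.025347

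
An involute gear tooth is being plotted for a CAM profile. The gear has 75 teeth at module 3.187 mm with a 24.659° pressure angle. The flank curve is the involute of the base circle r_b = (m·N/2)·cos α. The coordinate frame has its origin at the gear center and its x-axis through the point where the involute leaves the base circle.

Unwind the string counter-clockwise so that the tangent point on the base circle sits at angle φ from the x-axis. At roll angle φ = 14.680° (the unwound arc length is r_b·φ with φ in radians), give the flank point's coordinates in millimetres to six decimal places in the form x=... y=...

x=112.120517 y=0.604951

pitch radius r_p = m·N/2 = 3.187·75/2 = 119.512500
base radius r_b = r_p·cos α = 119.512500·cos 24.659° = 108.613792
roll angle φ = 14.680° = 0.25621433 rad
x = r_b·(cos φ + φ·sin φ) = 108.613792·(0.96735627 + 0.25621433·0.25342029) = 112.120517
y = r_b·(sin φ − φ·cos φ) = 108.613792·(0.25342029 − 0.25621433·0.96735627) = 0.604951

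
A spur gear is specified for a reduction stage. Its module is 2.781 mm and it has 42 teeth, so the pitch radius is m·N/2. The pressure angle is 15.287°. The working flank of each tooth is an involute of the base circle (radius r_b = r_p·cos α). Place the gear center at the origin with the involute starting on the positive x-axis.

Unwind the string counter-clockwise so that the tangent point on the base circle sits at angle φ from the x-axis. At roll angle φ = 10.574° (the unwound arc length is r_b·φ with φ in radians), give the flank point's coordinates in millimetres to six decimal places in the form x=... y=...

pitch radius r_p = m·N/2 = 2.781·42/2 = 58.401000
base radius r_b = r_p·cos α = 58.401000·cos 15.287° = 56.334613
roll angle φ = 10.574° = 0.18455112 rad
x = r_b·(cos φ + φ·sin φ) = 56.334613·(0.98301872 + 0.18455112·0.18350529) = 57.285813
y = r_b·(sin φ − φ·cos φ) = 56.334613·(0.18350529 − 0.18455112·0.98301872) = 0.117632

x=57.285813 y=0.117632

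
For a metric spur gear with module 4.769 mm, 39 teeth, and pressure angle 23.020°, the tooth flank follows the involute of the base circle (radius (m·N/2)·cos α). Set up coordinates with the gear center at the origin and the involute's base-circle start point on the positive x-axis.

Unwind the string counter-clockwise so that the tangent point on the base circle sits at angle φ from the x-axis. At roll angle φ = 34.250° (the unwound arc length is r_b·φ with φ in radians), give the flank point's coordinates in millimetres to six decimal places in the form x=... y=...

pitch radius r_p = m·N/2 = 4.769·39/2 = 92.995500
base radius r_b = r_p·cos α = 92.995500·cos 23.020° = 85.590120
roll angle φ = 34.250° = 0.59777527 rad
x = r_b·(cos φ + φ·sin φ) = 85.590120·(0.82658975 + 0.59777527·0.56280493) = 99.543074
y = r_b·(sin φ − φ·cos φ) = 85.590120·(0.56280493 − 0.59777527·0.82658975) = 5.879187

x=99.543074 y=5.879187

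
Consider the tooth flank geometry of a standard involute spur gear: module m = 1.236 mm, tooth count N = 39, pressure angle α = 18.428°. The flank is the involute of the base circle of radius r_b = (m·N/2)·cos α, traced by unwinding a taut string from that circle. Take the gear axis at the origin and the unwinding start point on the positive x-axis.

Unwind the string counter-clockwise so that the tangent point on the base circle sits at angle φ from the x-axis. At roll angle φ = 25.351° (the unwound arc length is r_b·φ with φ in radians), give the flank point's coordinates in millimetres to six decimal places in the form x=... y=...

x=24.995971 y=0.647384

pitch radius r_p = m·N/2 = 1.236·39/2 = 24.102000
base radius r_b = r_p·cos α = 24.102000·cos 18.428° = 22.866089
roll angle φ = 25.351° = 0.44245842 rad
x = r_b·(cos φ + φ·sin φ) = 22.866089·(0.90370179 + 0.44245842·0.42816243) = 24.995971
y = r_b·(sin φ − φ·cos φ) = 22.866089·(0.42816243 − 0.44245842·0.90370179) = 0.647384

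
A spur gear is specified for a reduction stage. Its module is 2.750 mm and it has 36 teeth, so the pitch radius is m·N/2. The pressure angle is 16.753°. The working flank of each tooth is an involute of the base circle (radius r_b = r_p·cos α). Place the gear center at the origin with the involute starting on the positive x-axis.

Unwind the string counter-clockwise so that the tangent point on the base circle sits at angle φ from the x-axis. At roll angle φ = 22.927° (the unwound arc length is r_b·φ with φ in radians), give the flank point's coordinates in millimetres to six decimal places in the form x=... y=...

pitch radius r_p = m·N/2 = 2.750·36/2 = 49.500000
base radius r_b = r_p·cos α = 49.500000·cos 16.753° = 47.399035
roll angle φ = 22.927° = 0.40015164 rad
x = r_b·(cos φ + φ·sin φ) = 47.399035·(0.92100193 + 0.40015164·0.38955801) = 51.043273
y = r_b·(sin φ − φ·cos φ) = 47.399035·(0.38955801 − 0.40015164·0.92100193) = 0.996213

x=51.043273 y=0.996213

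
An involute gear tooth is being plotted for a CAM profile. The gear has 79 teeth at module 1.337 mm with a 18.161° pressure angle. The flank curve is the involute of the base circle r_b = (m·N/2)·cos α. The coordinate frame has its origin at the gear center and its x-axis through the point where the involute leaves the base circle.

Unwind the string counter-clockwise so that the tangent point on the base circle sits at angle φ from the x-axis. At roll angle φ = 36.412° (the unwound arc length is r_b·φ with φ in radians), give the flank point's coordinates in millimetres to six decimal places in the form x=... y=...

pitch radius r_p = m·N/2 = 1.337·79/2 = 52.811500
base radius r_b = r_p·cos α = 52.811500·cos 18.161° = 50.180665
roll angle φ = 36.412° = 0.63550929 rad
x = r_b·(cos φ + φ·sin φ) = 50.180665·(0.80476949 + 0.63550929·0.59358745) = 59.313538
y = r_b·(sin φ − φ·cos φ) = 50.180665·(0.59358745 − 0.63550929·0.80476949) = 4.122290

x=59.313538 y=4.122290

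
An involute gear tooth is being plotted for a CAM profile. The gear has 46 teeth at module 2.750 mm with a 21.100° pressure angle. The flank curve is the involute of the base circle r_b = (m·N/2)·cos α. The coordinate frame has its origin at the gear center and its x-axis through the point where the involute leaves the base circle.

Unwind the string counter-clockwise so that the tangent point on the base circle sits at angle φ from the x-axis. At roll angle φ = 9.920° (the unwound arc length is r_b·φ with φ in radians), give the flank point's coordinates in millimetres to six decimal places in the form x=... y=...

pitch radius r_p = m·N/2 = 2.750·46/2 = 63.250000
base radius r_b = r_p·cos α = 63.250000·cos 21.100° = 59.009311
roll angle φ = 9.920° = 0.17313666 rad
x = r_b·(cos φ + φ·sin φ) = 59.009311·(0.98504925 + 0.17313666·0.17227296) = 59.887135
y = r_b·(sin φ − φ·cos φ) = 59.009311·(0.17227296 − 0.17313666·0.98504925) = 0.101780

x=59.887135 y=0.101780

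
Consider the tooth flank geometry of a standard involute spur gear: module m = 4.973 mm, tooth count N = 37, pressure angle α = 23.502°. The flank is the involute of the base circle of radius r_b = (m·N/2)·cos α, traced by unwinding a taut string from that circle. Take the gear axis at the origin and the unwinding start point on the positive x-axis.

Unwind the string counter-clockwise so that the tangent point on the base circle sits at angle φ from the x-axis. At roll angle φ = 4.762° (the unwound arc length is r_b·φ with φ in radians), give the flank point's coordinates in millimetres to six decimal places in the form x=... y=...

pitch radius r_p = m·N/2 = 4.973·37/2 = 92.000500
base radius r_b = r_p·cos α = 92.000500·cos 23.502° = 84.368705
roll angle φ = 4.762° = 0.08311258 rad
x = r_b·(cos φ + φ·sin φ) = 84.368705·(0.99654814 + 0.08311258·0.08301693) = 84.659599
y = r_b·(sin φ − φ·cos φ) = 84.368705·(0.08301693 − 0.08311258·0.99654814) = 0.016135

x=84.659599 y=0.016135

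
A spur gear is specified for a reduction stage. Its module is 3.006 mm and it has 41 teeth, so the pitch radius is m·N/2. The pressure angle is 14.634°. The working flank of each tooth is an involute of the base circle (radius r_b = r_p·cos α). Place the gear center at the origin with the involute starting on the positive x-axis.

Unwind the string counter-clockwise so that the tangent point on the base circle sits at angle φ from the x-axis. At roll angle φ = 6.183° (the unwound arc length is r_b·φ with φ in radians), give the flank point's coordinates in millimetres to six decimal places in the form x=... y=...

x=59.970075 y=0.024947

pitch radius r_p = m·N/2 = 3.006·41/2 = 61.623000
base radius r_b = r_p·cos α = 61.623000·cos 14.634° = 59.623914
roll angle φ = 6.183° = 0.10791371 rad
x = r_b·(cos φ + φ·sin φ) = 59.623914·(0.99418296 + 0.10791371·0.10770438) = 59.970075
y = r_b·(sin φ − φ·cos φ) = 59.623914·(0.10770438 − 0.10791371·0.99418296) = 0.024947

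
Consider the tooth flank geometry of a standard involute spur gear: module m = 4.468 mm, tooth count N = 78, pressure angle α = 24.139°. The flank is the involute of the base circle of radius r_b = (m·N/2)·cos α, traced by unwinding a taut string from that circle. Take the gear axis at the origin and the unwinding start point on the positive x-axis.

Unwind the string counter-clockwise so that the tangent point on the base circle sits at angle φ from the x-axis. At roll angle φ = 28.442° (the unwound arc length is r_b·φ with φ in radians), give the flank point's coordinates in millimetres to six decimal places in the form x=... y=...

x=177.416322 y=6.325411

pitch radius r_p = m·N/2 = 4.468·78/2 = 174.252000
base radius r_b = r_p·cos α = 174.252000·cos 24.139° = 159.014712
roll angle φ = 28.442° = 0.49640655 rad
x = r_b·(cos φ + φ·sin φ) = 159.014712·(0.87929969 + 0.49640655·0.47626890) = 177.416322
y = r_b·(sin φ − φ·cos φ) = 159.014712·(0.47626890 − 0.49640655·0.87929969) = 6.325411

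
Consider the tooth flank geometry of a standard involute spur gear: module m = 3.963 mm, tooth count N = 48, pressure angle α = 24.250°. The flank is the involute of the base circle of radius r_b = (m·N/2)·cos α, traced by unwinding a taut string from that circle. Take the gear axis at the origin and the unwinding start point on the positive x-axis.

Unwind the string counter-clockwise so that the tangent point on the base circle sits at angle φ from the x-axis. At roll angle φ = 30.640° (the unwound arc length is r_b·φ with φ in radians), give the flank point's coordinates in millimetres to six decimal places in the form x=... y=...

pitch radius r_p = m·N/2 = 3.963·48/2 = 95.112000
base radius r_b = r_p·cos α = 95.112000·cos 24.250° = 86.719511
roll angle φ = 30.640° = 0.53476888 rad
x = r_b·(cos φ + φ·sin φ) = 86.719511·(0.86038644 + 0.53476888·0.50964220) = 98.246896
y = r_b·(sin φ − φ·cos φ) = 86.719511·(0.50964220 − 0.53476888·0.86038644) = 4.295591

x=98.246896 y=4.295591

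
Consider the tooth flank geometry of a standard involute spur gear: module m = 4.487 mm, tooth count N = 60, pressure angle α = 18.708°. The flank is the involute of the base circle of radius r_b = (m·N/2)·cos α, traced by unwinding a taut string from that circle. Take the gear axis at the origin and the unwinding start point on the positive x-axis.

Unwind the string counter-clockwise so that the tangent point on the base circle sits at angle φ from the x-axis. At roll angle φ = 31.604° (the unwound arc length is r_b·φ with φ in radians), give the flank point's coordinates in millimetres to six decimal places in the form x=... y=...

pitch radius r_p = m·N/2 = 4.487·60/2 = 134.610000
base radius r_b = r_p·cos α = 134.610000·cos 18.708° = 127.497948
roll angle φ = 31.604° = 0.55159386 rad
x = r_b·(cos φ + φ·sin φ) = 127.497948·(0.85169035 + 0.55159386·0.52404537) = 145.443355
y = r_b·(sin φ − φ·cos φ) = 127.497948·(0.52404537 − 0.55159386·0.85169035) = 6.917809

x=145.443355 y=6.917809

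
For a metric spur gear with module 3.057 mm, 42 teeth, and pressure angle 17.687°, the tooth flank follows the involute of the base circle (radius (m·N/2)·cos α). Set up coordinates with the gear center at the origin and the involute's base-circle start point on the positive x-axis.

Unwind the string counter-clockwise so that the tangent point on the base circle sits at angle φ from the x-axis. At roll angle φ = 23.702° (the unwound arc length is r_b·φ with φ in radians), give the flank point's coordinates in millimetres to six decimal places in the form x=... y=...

x=66.174007 y=1.418732

pitch radius r_p = m·N/2 = 3.057·42/2 = 64.197000
base radius r_b = r_p·cos α = 64.197000·cos 17.687° = 61.162436
roll angle φ = 23.702° = 0.41367794 rad
x = r_b·(cos φ + φ·sin φ) = 61.162436·(0.91564856 + 0.41367794·0.40197974) = 66.174007
y = r_b·(sin φ − φ·cos φ) = 61.162436·(0.40197974 − 0.41367794·0.91564856) = 1.418732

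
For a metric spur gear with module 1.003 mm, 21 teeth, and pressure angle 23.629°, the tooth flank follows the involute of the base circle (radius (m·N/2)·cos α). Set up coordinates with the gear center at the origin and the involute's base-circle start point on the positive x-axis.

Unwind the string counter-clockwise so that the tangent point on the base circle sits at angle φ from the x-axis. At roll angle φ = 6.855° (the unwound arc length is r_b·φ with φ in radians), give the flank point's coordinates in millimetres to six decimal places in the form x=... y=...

pitch radius r_p = m·N/2 = 1.003·21/2 = 10.531500
base radius r_b = r_p·cos α = 10.531500·cos 23.629° = 9.648539
roll angle φ = 6.855° = 0.11964232 rad
x = r_b·(cos φ + φ·sin φ) = 9.648539·(0.99285139 + 0.11964232·0.11935709) = 9.717348
y = r_b·(sin φ − φ·cos φ) = 9.648539·(0.11935709 − 0.11964232·0.99285139) = 0.005500

x=9.717348 y=0.005500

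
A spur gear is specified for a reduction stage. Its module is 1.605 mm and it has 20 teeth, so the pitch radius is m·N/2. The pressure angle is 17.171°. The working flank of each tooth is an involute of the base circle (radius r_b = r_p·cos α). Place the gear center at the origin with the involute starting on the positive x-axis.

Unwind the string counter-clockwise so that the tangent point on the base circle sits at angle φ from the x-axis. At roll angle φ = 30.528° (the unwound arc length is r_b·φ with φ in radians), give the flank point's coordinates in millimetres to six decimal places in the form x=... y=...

pitch radius r_p = m·N/2 = 1.605·20/2 = 16.050000
base radius r_b = r_p·cos α = 16.050000·cos 17.171° = 15.334618
roll angle φ = 30.528° = 0.53281411 rad
x = r_b·(cos φ + φ·sin φ) = 15.334618·(0.86138103 + 0.53281411·0.50795937) = 17.359232
y = r_b·(sin φ − φ·cos φ) = 15.334618·(0.50795937 − 0.53281411·0.86138103) = 0.751448

x=17.359232 y=0.751448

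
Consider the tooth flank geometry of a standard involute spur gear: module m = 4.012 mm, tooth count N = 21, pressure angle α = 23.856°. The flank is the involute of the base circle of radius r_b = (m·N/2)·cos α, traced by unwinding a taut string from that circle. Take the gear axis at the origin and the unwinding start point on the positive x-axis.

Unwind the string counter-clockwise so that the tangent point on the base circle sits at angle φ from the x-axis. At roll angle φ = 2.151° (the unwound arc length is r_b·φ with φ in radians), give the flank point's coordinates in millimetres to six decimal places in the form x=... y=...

pitch radius r_p = m·N/2 = 4.012·21/2 = 42.126000
base radius r_b = r_p·cos α = 42.126000·cos 23.856° = 38.526957
roll angle φ = 2.151° = 0.03754203 rad
x = r_b·(cos φ + φ·sin φ) = 38.526957·(0.99929538 + 0.03754203·0.03753321) = 38.554098
y = r_b·(sin φ − φ·cos φ) = 38.526957·(0.03753321 − 0.03754203·0.99929538) = 0.000679

x=38.554098 y=0.000679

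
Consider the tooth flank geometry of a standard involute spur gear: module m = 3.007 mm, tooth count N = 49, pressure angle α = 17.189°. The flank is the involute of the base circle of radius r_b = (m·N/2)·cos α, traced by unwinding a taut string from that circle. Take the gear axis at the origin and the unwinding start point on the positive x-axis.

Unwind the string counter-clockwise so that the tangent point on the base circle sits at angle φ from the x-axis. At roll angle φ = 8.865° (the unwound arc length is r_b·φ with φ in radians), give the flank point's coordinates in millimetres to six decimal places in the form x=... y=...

x=71.218373 y=0.086689

pitch radius r_p = m·N/2 = 3.007·49/2 = 73.671500
base radius r_b = r_p·cos α = 73.671500·cos 17.189° = 70.380971
roll angle φ = 8.865° = 0.15472344 rad
x = r_b·(cos φ + φ·sin φ) = 70.380971·(0.98805419 + 0.15472344·0.15410685) = 71.218373
y = r_b·(sin φ − φ·cos φ) = 70.380971·(0.15410685 − 0.15472344·0.98805419) = 0.086689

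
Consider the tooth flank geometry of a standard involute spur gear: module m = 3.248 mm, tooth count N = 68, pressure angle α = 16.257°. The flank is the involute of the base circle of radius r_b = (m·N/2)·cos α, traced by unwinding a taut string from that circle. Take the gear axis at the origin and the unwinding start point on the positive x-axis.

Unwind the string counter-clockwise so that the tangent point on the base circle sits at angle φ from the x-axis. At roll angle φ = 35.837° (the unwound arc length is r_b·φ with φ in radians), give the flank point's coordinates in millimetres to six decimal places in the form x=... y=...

x=124.769596 y=8.313667

pitch radius r_p = m·N/2 = 3.248·68/2 = 110.432000
base radius r_b = r_p·cos α = 110.432000·cos 16.257° = 106.016449
roll angle φ = 35.837° = 0.62547364 rad
x = r_b·(cos φ + φ·sin φ) = 106.016449·(0.81068590 + 0.62547364·0.58548132) = 124.769596
y = r_b·(sin φ − φ·cos φ) = 106.016449·(0.58548132 − 0.62547364·0.81068590) = 8.313667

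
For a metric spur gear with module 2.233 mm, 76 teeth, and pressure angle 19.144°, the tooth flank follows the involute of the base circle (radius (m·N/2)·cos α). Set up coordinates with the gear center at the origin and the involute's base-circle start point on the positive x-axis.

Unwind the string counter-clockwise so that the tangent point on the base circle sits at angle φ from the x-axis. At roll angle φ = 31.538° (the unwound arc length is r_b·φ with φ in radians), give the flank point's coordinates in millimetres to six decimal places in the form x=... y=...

pitch radius r_p = m·N/2 = 2.233·76/2 = 84.854000
base radius r_b = r_p·cos α = 84.854000·cos 19.144° = 80.161349
roll angle φ = 31.538° = 0.55044194 rad
x = r_b·(cos φ + φ·sin φ) = 80.161349·(0.85229344 + 0.55044194·0.52306394) = 91.400753
y = r_b·(sin φ − φ·cos φ) = 80.161349·(0.52306394 − 0.55044194·0.85229344) = 4.322772

x=91.400753 y=4.322772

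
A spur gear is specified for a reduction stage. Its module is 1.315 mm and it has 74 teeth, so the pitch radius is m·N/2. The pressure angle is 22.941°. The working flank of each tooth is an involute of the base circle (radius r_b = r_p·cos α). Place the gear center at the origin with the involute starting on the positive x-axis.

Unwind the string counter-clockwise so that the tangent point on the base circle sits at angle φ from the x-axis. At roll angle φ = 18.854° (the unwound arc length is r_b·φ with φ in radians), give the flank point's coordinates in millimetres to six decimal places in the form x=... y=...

x=47.167350 y=0.526447

pitch radius r_p = m·N/2 = 1.315·74/2 = 48.655000
base radius r_b = r_p·cos α = 48.655000·cos 22.941° = 44.806716
roll angle φ = 18.854° = 0.32906438 rad
x = r_b·(cos φ + φ·sin φ) = 44.806716·(0.94634511 + 0.32906438·0.32315775) = 47.167350
y = r_b·(sin φ − φ·cos φ) = 44.806716·(0.32315775 − 0.32906438·0.94634511) = 0.526447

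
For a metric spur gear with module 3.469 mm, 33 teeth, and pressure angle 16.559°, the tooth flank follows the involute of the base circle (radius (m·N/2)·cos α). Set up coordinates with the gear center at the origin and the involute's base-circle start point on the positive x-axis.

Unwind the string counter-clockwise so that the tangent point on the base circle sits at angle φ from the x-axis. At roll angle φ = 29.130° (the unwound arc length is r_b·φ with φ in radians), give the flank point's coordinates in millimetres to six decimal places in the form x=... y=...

pitch radius r_p = m·N/2 = 3.469·33/2 = 57.238500
base radius r_b = r_p·cos α = 57.238500·cos 16.559° = 54.864634
roll angle φ = 29.130° = 0.50841441 rad
x = r_b·(cos φ + φ·sin φ) = 54.864634·(0.87351746 + 0.50841441·0.48679282) = 61.503800
y = r_b·(sin φ − φ·cos φ) = 54.864634·(0.48679282 − 0.50841441·0.87351746) = 2.341840

x=61.503800 y=2.341840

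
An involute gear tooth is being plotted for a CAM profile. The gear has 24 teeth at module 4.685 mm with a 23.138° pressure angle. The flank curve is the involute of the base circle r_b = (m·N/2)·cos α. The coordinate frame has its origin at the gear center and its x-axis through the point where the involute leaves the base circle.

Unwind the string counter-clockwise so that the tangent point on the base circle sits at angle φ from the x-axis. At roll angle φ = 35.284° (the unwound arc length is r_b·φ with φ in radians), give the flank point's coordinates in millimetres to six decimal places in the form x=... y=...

pitch radius r_p = m·N/2 = 4.685·24/2 = 56.220000
base radius r_b = r_p·cos α = 56.220000·cos 23.138° = 51.697724
roll angle φ = 35.284° = 0.61582197 rad
x = r_b·(cos φ + φ·sin φ) = 51.697724·(0.81629893 + 0.61582197·0.57762969) = 60.590559
y = r_b·(sin φ − φ·cos φ) = 51.697724·(0.57762969 − 0.61582197·0.81629893) = 3.873963

x=60.590559 y=3.873963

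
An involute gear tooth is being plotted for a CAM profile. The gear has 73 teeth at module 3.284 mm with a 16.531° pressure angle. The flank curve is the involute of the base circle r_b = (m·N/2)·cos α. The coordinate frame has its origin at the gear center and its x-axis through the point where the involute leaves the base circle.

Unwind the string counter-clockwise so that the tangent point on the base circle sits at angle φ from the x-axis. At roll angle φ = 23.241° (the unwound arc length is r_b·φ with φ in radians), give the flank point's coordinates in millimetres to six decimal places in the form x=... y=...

x=123.979732 y=2.514641

pitch radius r_p = m·N/2 = 3.284·73/2 = 119.866000
base radius r_b = r_p·cos α = 119.866000·cos 16.531° = 114.911450
roll angle φ = 23.241° = 0.40563197 rad
x = r_b·(cos φ + φ·sin φ) = 114.911450·(0.91885321 + 0.40563197·0.39459953) = 123.979732
y = r_b·(sin φ − φ·cos φ) = 114.911450·(0.39459953 − 0.40563197·0.91885321) = 2.514641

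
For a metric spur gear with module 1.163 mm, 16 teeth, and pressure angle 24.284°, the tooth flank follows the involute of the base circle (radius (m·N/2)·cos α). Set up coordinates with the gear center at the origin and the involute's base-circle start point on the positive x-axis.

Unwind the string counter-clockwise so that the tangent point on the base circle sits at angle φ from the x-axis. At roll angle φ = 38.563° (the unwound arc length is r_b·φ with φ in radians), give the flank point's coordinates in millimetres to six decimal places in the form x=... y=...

x=10.189524 y=0.823485

pitch radius r_p = m·N/2 = 1.163·16/2 = 9.304000
base radius r_b = r_p·cos α = 9.304000·cos 24.284° = 8.480765
roll angle φ = 38.563° = 0.67305132 rad
x = r_b·(cos φ + φ·sin φ) = 8.480765·(0.78192319 + 0.67305132·0.62337478) = 10.189524
y = r_b·(sin φ − φ·cos φ) = 8.480765·(0.62337478 − 0.67305132·0.78192319) = 0.823485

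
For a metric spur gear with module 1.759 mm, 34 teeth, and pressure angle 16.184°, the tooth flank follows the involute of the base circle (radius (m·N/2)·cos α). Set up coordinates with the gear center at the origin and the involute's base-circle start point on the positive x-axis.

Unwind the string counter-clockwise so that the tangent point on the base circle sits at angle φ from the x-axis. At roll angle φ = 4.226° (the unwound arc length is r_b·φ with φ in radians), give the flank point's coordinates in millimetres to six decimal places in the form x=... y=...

pitch radius r_p = m·N/2 = 1.759·34/2 = 29.903000
base radius r_b = r_p·cos α = 29.903000·cos 16.184° = 28.717991
roll angle φ = 4.226° = 0.07375761 rad
x = r_b·(cos φ + φ·sin φ) = 28.717991·(0.99728114 + 0.07375761·0.07369076) = 28.796000
y = r_b·(sin φ − φ·cos φ) = 28.717991·(0.07369076 − 0.07375761·0.99728114) = 0.003839

x=28.796000 y=0.003839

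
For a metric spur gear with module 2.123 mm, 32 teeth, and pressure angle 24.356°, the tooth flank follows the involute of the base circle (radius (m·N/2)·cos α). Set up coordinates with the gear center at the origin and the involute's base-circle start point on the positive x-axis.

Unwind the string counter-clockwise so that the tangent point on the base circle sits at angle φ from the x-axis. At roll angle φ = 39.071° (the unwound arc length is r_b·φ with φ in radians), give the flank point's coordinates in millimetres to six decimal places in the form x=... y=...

x=37.324666 y=3.121274

pitch radius r_p = m·N/2 = 2.123·32/2 = 33.968000
base radius r_b = r_p·cos α = 33.968000·cos 24.356° = 30.944870
roll angle φ = 39.071° = 0.68191759 rad
x = r_b·(cos φ + φ·sin φ) = 30.944870·(0.77636552 + 0.68191759·0.63028293) = 37.324666
y = r_b·(sin φ − φ·cos φ) = 30.944870·(0.63028293 − 0.68191759·0.77636552) = 3.121274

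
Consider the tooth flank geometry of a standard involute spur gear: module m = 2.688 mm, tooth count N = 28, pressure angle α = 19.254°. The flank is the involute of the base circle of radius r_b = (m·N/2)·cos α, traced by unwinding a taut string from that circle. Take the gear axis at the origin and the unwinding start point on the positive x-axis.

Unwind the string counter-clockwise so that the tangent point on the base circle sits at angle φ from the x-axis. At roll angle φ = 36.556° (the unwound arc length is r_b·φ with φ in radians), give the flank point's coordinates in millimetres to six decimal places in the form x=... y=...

pitch radius r_p = m·N/2 = 2.688·28/2 = 37.632000
base radius r_b = r_p·cos α = 37.632000·cos 19.254° = 35.527092
roll angle φ = 36.556° = 0.63802256 rad
x = r_b·(cos φ + φ·sin φ) = 35.527092·(0.80327511 + 0.63802256·0.59560818) = 42.038730
y = r_b·(sin φ − φ·cos φ) = 35.527092·(0.59560818 − 0.63802256·0.80327511) = 2.952320

x=42.038730 y=2.952320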